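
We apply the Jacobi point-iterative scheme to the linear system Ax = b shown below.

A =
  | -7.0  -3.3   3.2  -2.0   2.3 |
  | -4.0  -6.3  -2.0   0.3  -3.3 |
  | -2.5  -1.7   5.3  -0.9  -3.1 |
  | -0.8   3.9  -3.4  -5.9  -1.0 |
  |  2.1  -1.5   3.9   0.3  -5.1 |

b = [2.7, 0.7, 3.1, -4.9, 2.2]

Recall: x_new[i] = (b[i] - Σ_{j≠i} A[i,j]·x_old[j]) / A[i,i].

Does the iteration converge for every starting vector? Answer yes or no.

no

Write A = D+L+U with D = diag(-7, -6.3, 5.3, -5.9, -5.1).
Jacobi T = -D⁻¹(L+U): T[1,3] = -(0.3)/(-6.3) = +0.0476; T[1,1] = 0.
  T[0,:] = [+0.0000, -0.4714, +0.4571, -0.2857, +0.3286]
  T[1,:] = [-0.6349, +0.0000, -0.3175, +0.0476, -0.5238]
  T[2,:] = [+0.4717, +0.3208, +0.0000, +0.1698, +0.5849]
  T[3,:] = [-0.1356, +0.6610, -0.5763, +0.0000, -0.1695]
  T[4,:] = [+0.4118, -0.2941, +0.7647, +0.0588, +0.0000]
|eigenvalues of T|: 1.1883, 0.7660, 0.3348, 0.3348, 0.2133.
spectral radius ρ = 1.1883; 1.1883 > 1, so it fails to converge.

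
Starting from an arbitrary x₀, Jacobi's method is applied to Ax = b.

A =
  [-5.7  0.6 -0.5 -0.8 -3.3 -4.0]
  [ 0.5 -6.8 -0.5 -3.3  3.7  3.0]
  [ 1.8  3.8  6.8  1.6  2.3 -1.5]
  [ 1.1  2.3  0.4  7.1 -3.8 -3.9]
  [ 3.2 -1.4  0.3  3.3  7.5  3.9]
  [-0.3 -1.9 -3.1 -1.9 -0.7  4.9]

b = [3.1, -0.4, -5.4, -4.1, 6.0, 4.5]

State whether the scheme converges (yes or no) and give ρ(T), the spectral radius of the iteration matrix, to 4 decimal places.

Write A = D+L+U with D = diag(-5.7, -6.8, 6.8, 7.1, 7.5, 4.9).
Jacobi: T = -D⁻¹(L+U), T[4,3] = -(3.3)/(7.5) = -0.4400; T[4,4] = 0.
  T[0,:] = [+0.0000 +0.1053 -0.0877 -0.1404 -0.5789 -0.7018]
  T[1,:] = [+0.0735 +0.0000 -0.0735 -0.4853 +0.5441 +0.4412]
  T[2,:] = [-0.2647 -0.5588 +0.0000 -0.2353 -0.3382 +0.2206]
  T[3,:] = [-0.1549 -0.3239 -0.0563 +0.0000 +0.5352 +0.5493]
  T[4,:] = [-0.4267 +0.1867 -0.0400 -0.4400 +0.0000 -0.5200]
  T[5,:] = [+0.0612 +0.3878 +0.6327 +0.3878 +0.1429 +0.0000]
eigenvalue magnitudes: 1.1263, 0.6610, 0.3967, 0.3967, 0.3643, 0.3643.
ρ(T) = max|λ| = 1.1263; 1.1263 > 1 ⇒ diverges.

no, ρ = 1.1263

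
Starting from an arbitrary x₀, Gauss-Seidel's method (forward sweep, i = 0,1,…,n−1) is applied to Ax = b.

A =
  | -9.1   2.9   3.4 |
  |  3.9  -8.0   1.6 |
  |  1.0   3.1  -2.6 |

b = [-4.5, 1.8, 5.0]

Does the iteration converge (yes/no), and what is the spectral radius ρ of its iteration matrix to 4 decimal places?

Write A = D+L+U with D = diag(-9.1, -8, -2.6).
T_GS = -(D+L)⁻¹U: row 0 first, T[0,2] = -(3.4)/(-9.1) = +0.3736; later rows by forward substitution.
  T[0,:] = [+0.0000, +0.3187, +0.3736]
  T[1,:] = [+0.0000, +0.1554, +0.3821]
  T[2,:] = [+0.0000, +0.3078, +0.5993]
moduli |λ_i(T)| = 0.7859, 0.0312, 0.0000.
ρ = 0.7859; 0.7859 < 1: convergent.

yes, ρ = 0.7859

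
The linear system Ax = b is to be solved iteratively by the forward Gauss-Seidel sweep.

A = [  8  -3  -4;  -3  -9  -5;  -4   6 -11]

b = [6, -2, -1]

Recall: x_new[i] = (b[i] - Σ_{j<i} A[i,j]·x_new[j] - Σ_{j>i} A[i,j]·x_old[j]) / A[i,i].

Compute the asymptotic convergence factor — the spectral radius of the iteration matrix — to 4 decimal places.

0.7959

Write A = D+L+U with D = diag(8, -9, -11).
Gauss-Seidel: T = -(D+L)⁻¹U, row 0 first, T[0,2] = -(-4)/(8) = +0.5000; later rows by forward substitution.
  T[0,:] = [+0.0000  +0.3750  +0.5000]
  T[1,:] = [+0.0000  -0.1250  -0.7222]
  T[2,:] = [+0.0000  -0.2045  -0.5758]
|roots of det(T-λI)|: 0.7959, 0.0952, 0.0000.
spectral radius ρ = 0.7959; 0.7959 < 1: convergent.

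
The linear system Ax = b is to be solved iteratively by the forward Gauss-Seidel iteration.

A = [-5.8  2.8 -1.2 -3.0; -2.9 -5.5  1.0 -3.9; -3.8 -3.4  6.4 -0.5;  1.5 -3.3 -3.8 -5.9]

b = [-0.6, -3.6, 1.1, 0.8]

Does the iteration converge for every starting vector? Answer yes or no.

Let D = diag(-5.8, -5.5, 6.4, -5.9); L, U the strict triangles.
Gauss-Seidel: T = -(D+L)⁻¹U, row 0 first, T[0,2] = -(-1.2)/(-5.8) = -0.2069; later rows by forward substitution.
  T[0,:] = [+0.0000  +0.4828  -0.2069  -0.5172]
  T[1,:] = [+0.0000  -0.2545  +0.2909  -0.4364]
  T[2,:] = [+0.0000  +0.1514  +0.0317  -0.4608]
  T[3,:] = [+0.0000  +0.1676  -0.2357  +0.4094]
moduli |λ_i(T)| = 0.5301, 0.3337, 0.0099, 0.0000.
spectral radius ρ = 0.5301; 0.5301 < 1: convergent.

yes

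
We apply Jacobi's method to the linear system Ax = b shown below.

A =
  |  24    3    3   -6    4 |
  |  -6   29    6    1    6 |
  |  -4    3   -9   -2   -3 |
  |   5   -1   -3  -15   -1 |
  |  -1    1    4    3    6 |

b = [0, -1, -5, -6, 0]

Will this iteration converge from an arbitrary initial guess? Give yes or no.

Write A = D+L+U with D = diag(24, 29, -9, -15, 6).
Jacobi: T = -D⁻¹(L+U), T[1,4] = -(6)/(29) = -0.2069; T[1,1] = 0.
  T[0,:] = [+0.0000 -0.1250 -0.1250 +0.2500 -0.1667]
  T[1,:] = [+0.2069 +0.0000 -0.2069 -0.0345 -0.2069]
  T[2,:] = [-0.4444 +0.3333 +0.0000 -0.2222 -0.3333]
  T[3,:] = [+0.3333 -0.0667 -0.2000 +0.0000 -0.0667]
  T[4,:] = [+0.1667 -0.1667 -0.6667 -0.5000 +0.0000]
moduli |λ_i(T)| = 0.5711, 0.4765, 0.3410, 0.1791, 0.0675.
ρ = 0.5711; 0.5711 < 1 ⇒ converges.

yes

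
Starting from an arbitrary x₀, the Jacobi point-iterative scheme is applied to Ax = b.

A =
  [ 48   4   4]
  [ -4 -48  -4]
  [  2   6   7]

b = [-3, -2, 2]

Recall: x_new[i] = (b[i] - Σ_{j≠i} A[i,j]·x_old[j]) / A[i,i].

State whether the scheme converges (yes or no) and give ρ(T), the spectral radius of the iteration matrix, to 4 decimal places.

yes, ρ = 0.3531

A = D + L + U where D = diag(48, -48, 7).
Jacobi T = -D⁻¹(L+U): T[0,1] = -(4)/(48) = -0.0833; T[0,0] = 0.
  T[0,:] = [+0.0000, -0.0833, -0.0833]
  T[1,:] = [-0.0833, +0.0000, -0.0833]
  T[2,:] = [-0.2857, -0.8571, +0.0000]
|eigenvalues of T|: 0.3531, 0.2697, 0.0833.
spectral radius ρ = 0.3531; 0.3531 < 1: convergent.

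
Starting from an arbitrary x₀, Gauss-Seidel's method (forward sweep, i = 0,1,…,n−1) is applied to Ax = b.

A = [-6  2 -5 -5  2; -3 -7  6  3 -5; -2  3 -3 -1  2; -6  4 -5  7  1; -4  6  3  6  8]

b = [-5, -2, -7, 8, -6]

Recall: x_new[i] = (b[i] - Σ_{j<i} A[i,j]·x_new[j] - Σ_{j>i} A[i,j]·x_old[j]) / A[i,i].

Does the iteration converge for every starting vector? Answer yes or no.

A = D + L + U where D = diag(-6, -7, -3, 7, 8).
GS T = -(D+L)⁻¹U: row 0 first, T[0,4] = -(2)/(-6) = +0.3333; later rows by forward substitution.
  T[0,:] = [+0.0000, +0.3333, -0.8333, -0.8333, +0.3333]
  T[1,:] = [+0.0000, -0.1429, +1.2143, +0.7857, -0.8571]
  T[2,:] = [+0.0000, -0.3651, +1.7698, +1.0079, -0.4127]
  T[3,:] = [+0.0000, +0.1066, -0.1440, -0.4433, +0.3379]
  T[4,:] = [+0.0000, +0.3308, -1.8831, -1.0514, +0.7109]
|λ(T)| sorted: 1.6517, 0.5392, 0.3202, 0.0239, 0.0000.
spectral radius ρ = 1.6517; 1.6517 > 1 ⇒ diverges.

no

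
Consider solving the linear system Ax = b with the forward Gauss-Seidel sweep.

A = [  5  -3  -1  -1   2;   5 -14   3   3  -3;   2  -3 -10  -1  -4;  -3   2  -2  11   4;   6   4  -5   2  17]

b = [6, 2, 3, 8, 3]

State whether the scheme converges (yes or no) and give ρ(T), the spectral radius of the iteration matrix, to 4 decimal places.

yes, ρ = 0.7424

Split A = D + L + U, D = diag(5, -14, -10, 11, 17).
T_GS = -(D+L)⁻¹U: row 0 first, T[0,4] = -(2)/(5) = -0.4000; later rows by forward substitution.
  T[0,:] = [+0.0000  +0.6000  +0.2000  +0.2000  -0.4000]
  T[1,:] = [+0.0000  +0.2143  +0.2857  +0.2857  -0.3571]
  T[2,:] = [+0.0000  +0.0557  -0.0457  -0.1457  -0.3729]
  T[3,:] = [+0.0000  +0.1348  -0.0057  -0.0239  -0.4756]
  T[4,:] = [+0.0000  -0.2617  -0.1506  -0.1779  +0.1715]
|eigenvalues of T|: 0.7424, 0.2373, 0.2373, 0.0395, 0.0000.
ρ = 0.7424; 0.7424 < 1: convergent.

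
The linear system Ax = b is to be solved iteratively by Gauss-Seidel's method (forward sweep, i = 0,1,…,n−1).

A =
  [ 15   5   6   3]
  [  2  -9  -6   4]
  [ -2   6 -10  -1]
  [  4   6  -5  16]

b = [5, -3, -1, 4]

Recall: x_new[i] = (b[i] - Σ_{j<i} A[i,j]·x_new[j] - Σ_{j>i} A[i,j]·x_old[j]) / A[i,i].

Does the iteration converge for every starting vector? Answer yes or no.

yes

Write A = D+L+U with D = diag(15, -9, -10, 16).
Gauss-Seidel: T = -(D+L)⁻¹U, row 0 first, T[0,2] = -(6)/(15) = -0.4000; later rows by forward substitution.
  T[0,:] = [+0.0000  -0.3333  -0.4000  -0.2000]
  T[1,:] = [+0.0000  -0.0741  -0.7556  +0.4000]
  T[2,:] = [+0.0000  +0.0222  -0.3733  +0.1800]
  T[3,:] = [+0.0000  +0.1181  +0.2667  -0.0437]
|roots of det(T-λI)|: 0.5302, 0.1238, 0.0847, 0.0000.
spectral radius ρ = 0.5302; 0.5302 < 1 ⇒ converges.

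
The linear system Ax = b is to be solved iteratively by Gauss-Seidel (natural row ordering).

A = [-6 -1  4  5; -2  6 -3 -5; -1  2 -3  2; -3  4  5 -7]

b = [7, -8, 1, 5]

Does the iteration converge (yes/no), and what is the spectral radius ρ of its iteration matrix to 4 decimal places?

no, ρ = 1.4502

Split A = D + L + U, D = diag(-6, 6, -3, -7).
Gauss-Seidel: T = -(D+L)⁻¹U, row 0 first, T[0,2] = -(4)/(-6) = +0.6667; later rows by forward substitution.
  T[0,:] = [+0.0000, -0.1667, +0.6667, +0.8333]
  T[1,:] = [+0.0000, -0.0556, +0.7222, +1.1111]
  T[2,:] = [+0.0000, +0.0185, +0.2593, +1.1296]
  T[3,:] = [+0.0000, +0.0529, +0.3122, +1.0847]
|eigenvalues of T|: 1.4502, 0.1281, 0.1281, 0.0000.
ρ = 1.4502; 1.4502 > 1 ⇒ diverges.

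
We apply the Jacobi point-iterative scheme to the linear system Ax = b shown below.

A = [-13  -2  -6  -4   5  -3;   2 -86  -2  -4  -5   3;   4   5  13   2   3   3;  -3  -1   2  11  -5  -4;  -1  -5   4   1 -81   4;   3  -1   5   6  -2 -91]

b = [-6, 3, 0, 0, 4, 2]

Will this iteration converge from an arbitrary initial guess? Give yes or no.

yes

Diagonal D = diag(-13, -86, 13, 11, -81, -91); L, U strict lower/upper.
Jacobi T = -D⁻¹(L+U): T[4,2] = -(4)/(-81) = +0.0494; T[4,4] = 0.
  T[0,:] = [+0.0000 -0.1538 -0.4615 -0.3077 +0.3846 -0.2308]
  T[1,:] = [+0.0233 +0.0000 -0.0233 -0.0465 -0.0581 +0.0349]
  T[2,:] = [-0.3077 -0.3846 +0.0000 -0.1538 -0.2308 -0.2308]
  T[3,:] = [+0.2727 +0.0909 -0.1818 +0.0000 +0.4545 +0.3636]
  T[4,:] = [-0.0123 -0.0617 +0.0494 +0.0123 +0.0000 +0.0494]
  T[5,:] = [+0.0330 -0.0110 +0.0549 +0.0659 -0.0220 +0.0000]
|roots of det(T-λI)|: 0.2922, 0.2344, 0.1497, 0.1231, 0.1231, 0.0729.
ρ = 0.2922; 0.2922 < 1 ⇒ converges.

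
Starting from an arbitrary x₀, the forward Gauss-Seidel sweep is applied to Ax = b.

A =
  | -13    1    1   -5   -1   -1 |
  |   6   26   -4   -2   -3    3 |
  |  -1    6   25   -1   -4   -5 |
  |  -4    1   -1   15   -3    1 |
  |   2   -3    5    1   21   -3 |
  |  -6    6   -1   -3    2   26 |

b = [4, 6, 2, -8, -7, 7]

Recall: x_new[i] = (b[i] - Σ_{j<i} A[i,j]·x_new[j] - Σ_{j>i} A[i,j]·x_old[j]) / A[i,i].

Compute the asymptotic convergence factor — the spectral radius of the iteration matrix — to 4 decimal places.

Write A = D+L+U with D = diag(-13, 26, 25, 15, 21, 26).
Gauss-Seidel: T = -(D+L)⁻¹U, row 0 first, T[0,1] = -(1)/(-13) = +0.0769; later rows by forward substitution.
  T[0,:] = [+0.0000, +0.0769, +0.0769, -0.3846, -0.0769, -0.0769]
  T[1,:] = [+0.0000, -0.0178, +0.1361, +0.1657, +0.1331, -0.0976]
  T[2,:] = [+0.0000, +0.0073, -0.0296, -0.0151, +0.1250, +0.2204]
  T[3,:] = [+0.0000, +0.0222, +0.0095, -0.1146, +0.1789, -0.0660]
  T[4,:] = [+0.0000, -0.0127, +0.0187, +0.0694, -0.0119, +0.0869]
  T[5,:] = [+0.0000, +0.0257, -0.0151, -0.1461, -0.0221, -0.0010]
|roots of det(T-λI)|: 0.2434, 0.1038, 0.1038, 0.0598, 0.0199, 0.0000.
ρ(T) = max|λ| = 0.2434; 0.2434 < 1 ⇒ converges.

0.2434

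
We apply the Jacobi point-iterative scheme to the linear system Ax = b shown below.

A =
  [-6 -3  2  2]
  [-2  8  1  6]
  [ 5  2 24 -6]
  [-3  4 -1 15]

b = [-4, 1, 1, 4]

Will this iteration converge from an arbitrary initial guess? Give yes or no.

yes

Let D = diag(-6, 8, 24, 15); L, U the strict triangles.
Jacobi T = -D⁻¹(L+U): T[2,0] = -(5)/(24) = -0.2083; T[2,2] = 0.
  T[0,:] = [+0.0000  -0.5000  +0.3333  +0.3333]
  T[1,:] = [+0.2500  +0.0000  -0.1250  -0.7500]
  T[2,:] = [-0.2083  -0.0833  +0.0000  +0.2500]
  T[3,:] = [+0.2000  -0.2667  +0.0667  +0.0000]
|roots of det(T-λI)|: 0.5001, 0.3015, 0.3015, 0.1986.
ρ(T) = max|λ| = 0.5001; 0.5001 < 1, so it converges for any x₀.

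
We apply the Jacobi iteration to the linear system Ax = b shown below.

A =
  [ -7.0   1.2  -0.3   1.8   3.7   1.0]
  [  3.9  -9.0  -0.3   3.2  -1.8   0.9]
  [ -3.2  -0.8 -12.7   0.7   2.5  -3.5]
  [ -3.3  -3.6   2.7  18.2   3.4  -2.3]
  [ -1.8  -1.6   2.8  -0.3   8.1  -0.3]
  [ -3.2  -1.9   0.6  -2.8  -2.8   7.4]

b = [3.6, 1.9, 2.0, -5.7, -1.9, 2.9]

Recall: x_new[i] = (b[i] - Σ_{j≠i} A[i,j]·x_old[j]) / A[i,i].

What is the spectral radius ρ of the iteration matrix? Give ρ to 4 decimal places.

Split A = D + L + U, D = diag(-7, -9, -12.7, 18.2, 8.1, 7.4).
Jacobi T = -D⁻¹(L+U): T[2,4] = -(2.5)/(-12.7) = +0.1969; T[2,2] = 0.
  T[0,:] = [+0.0000, +0.1714, -0.0429, +0.2571, +0.5286, +0.1429]
  T[1,:] = [+0.4333, +0.0000, -0.0333, +0.3556, -0.2000, +0.1000]
  T[2,:] = [-0.2520, -0.0630, +0.0000, +0.0551, +0.1969, -0.2756]
  T[3,:] = [+0.1813, +0.1978, -0.1484, +0.0000, -0.1868, +0.1264]
  T[4,:] = [+0.2222, +0.1975, -0.3457, +0.0370, +0.0000, +0.0370]
  T[5,:] = [+0.4324, +0.2568, -0.0811, +0.3784, +0.3784, +0.0000]
|eigenvalues of T|: 0.8577, 0.4429, 0.4429, 0.2572, 0.2192, 0.1342.
ρ = 0.8577; 0.8577 < 1: convergent.

0.8577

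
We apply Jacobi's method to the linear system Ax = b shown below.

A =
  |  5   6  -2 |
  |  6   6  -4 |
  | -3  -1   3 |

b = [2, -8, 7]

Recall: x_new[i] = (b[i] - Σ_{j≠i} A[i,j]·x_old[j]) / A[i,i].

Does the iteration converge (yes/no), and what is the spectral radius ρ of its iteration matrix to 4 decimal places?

Write A = D+L+U with D = diag(5, 6, 3).
Jacobi T = -D⁻¹(L+U): T[1,0] = -(6)/(6) = -1.0000; T[1,1] = 0.
  T[0,:] = [+0.0000  -1.2000  +0.4000]
  T[1,:] = [-1.0000  +0.0000  +0.6667]
  T[2,:] = [+1.0000  +0.3333  +0.0000]
|roots of det(T-λI)|: 1.5563, 0.8540, 0.7022.
ρ(T) = max|λ| = 1.5563; 1.5563 > 1, so it fails to converge.

no, ρ = 1.5563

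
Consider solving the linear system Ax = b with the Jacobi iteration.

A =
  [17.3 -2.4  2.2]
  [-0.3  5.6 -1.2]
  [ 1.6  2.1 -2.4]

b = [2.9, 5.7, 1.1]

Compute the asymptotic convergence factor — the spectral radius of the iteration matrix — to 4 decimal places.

0.3826

A = D + L + U where D = diag(17.3, 5.6, -2.4).
Jacobi T = -D⁻¹(L+U): T[1,2] = -(-1.2)/(5.6) = +0.2143; T[1,1] = 0.
  T[0,:] = [+0.0000 +0.1387 -0.1272]
  T[1,:] = [+0.0536 +0.0000 +0.2143]
  T[2,:] = [+0.6667 +0.8750 +0.0000]
eigenvalue magnitudes: 0.3826, 0.2106, 0.1720.
ρ = 0.3826; 0.3826 < 1: convergent.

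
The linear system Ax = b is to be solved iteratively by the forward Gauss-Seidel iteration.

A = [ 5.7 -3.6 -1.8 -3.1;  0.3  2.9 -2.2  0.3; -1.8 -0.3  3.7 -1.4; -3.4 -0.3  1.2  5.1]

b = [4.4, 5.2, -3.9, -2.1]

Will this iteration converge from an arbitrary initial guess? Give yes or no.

Diagonal D = diag(5.7, 2.9, 3.7, 5.1); L, U strict lower/upper.
T_GS = -(D+L)⁻¹U: row 0 first, T[0,3] = -(-3.1)/(5.7) = +0.5439; later rows by forward substitution.
  T[0,:] = [+0.0000  +0.6316  +0.3158  +0.5439]
  T[1,:] = [+0.0000  -0.0653  +0.7260  -0.1597]
  T[2,:] = [+0.0000  +0.3020  +0.2125  +0.6300]
  T[3,:] = [+0.0000  +0.3462  +0.2032  +0.2049]
|roots of det(T-λI)|: 0.8465, 0.3779, 0.3779, 0.0000.
spectral radius ρ = 0.8465; 0.8465 < 1, so it converges for any x₀.

yes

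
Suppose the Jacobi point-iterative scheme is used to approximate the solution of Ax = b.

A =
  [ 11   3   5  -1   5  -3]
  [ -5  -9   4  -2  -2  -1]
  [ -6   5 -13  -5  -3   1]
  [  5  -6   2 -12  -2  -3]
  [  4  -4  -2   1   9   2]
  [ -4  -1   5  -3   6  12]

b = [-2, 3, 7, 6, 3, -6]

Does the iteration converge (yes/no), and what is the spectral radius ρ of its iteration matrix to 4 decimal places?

Split A = D + L + U, D = diag(11, -9, -13, -12, 9, 12).
Jacobi: T = -D⁻¹(L+U), T[4,2] = -(-2)/(9) = +0.2222; T[4,4] = 0.
  T[0,:] = [+0.0000  -0.2727  -0.4545  +0.0909  -0.4545  +0.2727]
  T[1,:] = [-0.5556  +0.0000  +0.4444  -0.2222  -0.2222  -0.1111]
  T[2,:] = [-0.4615  +0.3846  +0.0000  -0.3846  -0.2308  +0.0769]
  T[3,:] = [+0.4167  -0.5000  +0.1667  +0.0000  -0.1667  -0.2500]
  T[4,:] = [-0.4444  +0.4444  +0.2222  -0.1111  +0.0000  -0.2222]
  T[5,:] = [+0.3333  +0.0833  -0.4167  +0.2500  -0.5000  +0.0000]
moduli |λ_i(T)| = 1.1701, 0.4633, 0.4633, 0.4282, 0.4282, 0.1845.
ρ = 1.1701; 1.1701 > 1 ⇒ diverges.

no, ρ = 1.1701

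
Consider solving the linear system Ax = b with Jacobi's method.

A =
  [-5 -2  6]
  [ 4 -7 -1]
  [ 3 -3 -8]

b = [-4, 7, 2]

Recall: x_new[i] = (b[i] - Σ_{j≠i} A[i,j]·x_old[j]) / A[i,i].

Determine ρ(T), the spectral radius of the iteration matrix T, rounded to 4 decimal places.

0.7639

A = D + L + U where D = diag(-5, -7, -8).
Jacobi: T = -D⁻¹(L+U), T[2,1] = -(-3)/(-8) = -0.3750; T[2,2] = 0.
  T[0,:] = [+0.0000  -0.4000  +1.2000]
  T[1,:] = [+0.5714  +0.0000  -0.1429]
  T[2,:] = [+0.3750  -0.3750  +0.0000]
|eigenvalues of T|: 0.7639, 0.5555, 0.5555.
ρ(T) = max|λ| = 0.7639; 0.7639 < 1, so it converges for any x₀.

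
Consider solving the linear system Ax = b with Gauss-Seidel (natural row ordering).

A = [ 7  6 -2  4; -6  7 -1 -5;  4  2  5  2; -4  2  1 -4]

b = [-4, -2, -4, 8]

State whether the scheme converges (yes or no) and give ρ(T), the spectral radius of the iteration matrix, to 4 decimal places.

Split A = D + L + U, D = diag(7, 7, 5, -4).
T_GS = -(D+L)⁻¹U: row 0 first, T[0,3] = -(4)/(7) = -0.5714; later rows by forward substitution.
  T[0,:] = [+0.0000 -0.8571 +0.2857 -0.5714]
  T[1,:] = [+0.0000 -0.7347 +0.3878 +0.2245]
  T[2,:] = [+0.0000 +0.9796 -0.3837 -0.0327]
  T[3,:] = [+0.0000 +0.7347 -0.1878 +0.6755]
|roots of det(T-λI)|: 1.2759, 0.7841, 0.0490, 0.0000.
ρ = 1.2759; 1.2759 > 1, so it fails to converge.

no, ρ = 1.2759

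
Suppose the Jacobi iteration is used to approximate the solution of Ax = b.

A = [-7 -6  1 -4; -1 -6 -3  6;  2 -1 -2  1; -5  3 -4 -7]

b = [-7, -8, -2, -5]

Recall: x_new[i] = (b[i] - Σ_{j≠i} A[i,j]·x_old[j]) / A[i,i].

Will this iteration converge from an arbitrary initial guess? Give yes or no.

no

Split A = D + L + U, D = diag(-7, -6, -2, -7).
Jacobi T = -D⁻¹(L+U): T[3,2] = -(-4)/(-7) = -0.5714; T[3,3] = 0.
  T[0,:] = [+0.0000, -0.8571, +0.1429, -0.5714]
  T[1,:] = [-0.1667, +0.0000, -0.5000, +1.0000]
  T[2,:] = [+1.0000, -0.5000, +0.0000, +0.5000]
  T[3,:] = [-0.7143, +0.4286, -0.5714, +0.0000]
|roots of det(T-λI)|: 1.5129, 0.8982, 0.8982, 0.3358.
spectral radius ρ = 1.5129; 1.5129 > 1: divergent.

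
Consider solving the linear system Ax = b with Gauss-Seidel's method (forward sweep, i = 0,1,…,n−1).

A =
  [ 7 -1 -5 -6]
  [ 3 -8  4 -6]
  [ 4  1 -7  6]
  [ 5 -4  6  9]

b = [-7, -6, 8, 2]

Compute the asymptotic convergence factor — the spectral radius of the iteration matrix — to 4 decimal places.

Let D = diag(7, -8, -7, 9); L, U the strict triangles.
T_GS = -(D+L)⁻¹U: row 0 first, T[0,2] = -(-5)/(7) = +0.7143; later rows by forward substitution.
  T[0,:] = [+0.0000, +0.1429, +0.7143, +0.8571]
  T[1,:] = [+0.0000, +0.0536, +0.7679, -0.4286]
  T[2,:] = [+0.0000, +0.0893, +0.5179, +1.2857]
  T[3,:] = [+0.0000, -0.1151, -0.4008, -1.5238]
|roots of det(T-λI)|: 1.3118, 0.2595, 0.0999, 0.0000.
spectral radius ρ = 1.3118; 1.3118 > 1 ⇒ diverges.

1.3118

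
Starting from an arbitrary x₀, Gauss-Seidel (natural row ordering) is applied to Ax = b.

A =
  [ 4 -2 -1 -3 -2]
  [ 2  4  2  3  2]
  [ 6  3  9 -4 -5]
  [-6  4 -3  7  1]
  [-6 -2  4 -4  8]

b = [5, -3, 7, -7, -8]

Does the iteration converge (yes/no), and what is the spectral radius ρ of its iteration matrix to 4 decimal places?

Split A = D + L + U, D = diag(4, 4, 9, 7, 8).
T_GS = -(D+L)⁻¹U: row 0 first, T[0,4] = -(-2)/(4) = +0.5000; later rows by forward substitution.
  T[0,:] = [+0.0000, +0.5000, +0.2500, +0.7500, +0.5000]
  T[1,:] = [+0.0000, -0.2500, -0.6250, -1.1250, -0.7500]
  T[2,:] = [+0.0000, -0.2500, +0.0417, +0.3194, +0.4722]
  T[3,:] = [+0.0000, +0.4643, +0.5893, +1.4226, +0.9167]
  T[4,:] = [+0.0000, +0.6696, +0.3051, +0.8328, +0.4097]
eigenvalue magnitudes: 1.5592, 0.3768, 0.3671, 0.0552, 0.0000.
ρ(T) = max|λ| = 1.5592; 1.5592 > 1, so it fails to converge.

no, ρ = 1.5592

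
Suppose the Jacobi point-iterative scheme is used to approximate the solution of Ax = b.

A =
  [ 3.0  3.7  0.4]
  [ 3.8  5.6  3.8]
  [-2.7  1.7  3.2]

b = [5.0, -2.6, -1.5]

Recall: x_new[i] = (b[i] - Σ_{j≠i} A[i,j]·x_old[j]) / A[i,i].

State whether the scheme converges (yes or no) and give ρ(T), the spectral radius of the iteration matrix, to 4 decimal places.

no, ρ = 1.2667

Diagonal D = diag(3, 5.6, 3.2); L, U strict lower/upper.
T_J = -D⁻¹(L+U): T[0,1] = -(3.7)/(3) = -1.2333; T[0,0] = 0.
  T[0,:] = [+0.0000, -1.2333, -0.1333]
  T[1,:] = [-0.6786, +0.0000, -0.6786]
  T[2,:] = [+0.8438, -0.5312, +0.0000]
|λ(T)| sorted: 1.2667, 0.7208, 0.7208.
ρ(T) = max|λ| = 1.2667; 1.2667 > 1, so it fails to converge.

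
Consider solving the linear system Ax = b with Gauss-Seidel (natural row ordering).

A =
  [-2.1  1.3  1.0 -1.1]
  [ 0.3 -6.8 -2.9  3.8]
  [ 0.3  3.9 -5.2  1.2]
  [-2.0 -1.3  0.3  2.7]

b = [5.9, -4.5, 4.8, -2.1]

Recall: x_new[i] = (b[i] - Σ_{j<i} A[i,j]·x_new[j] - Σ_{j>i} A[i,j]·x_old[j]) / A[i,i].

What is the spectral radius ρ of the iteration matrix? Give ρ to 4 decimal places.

0.8563

A = D + L + U where D = diag(-2.1, -6.8, -5.2, 2.7).
GS T = -(D+L)⁻¹U: row 0 first, T[0,3] = -(-1.1)/(-2.1) = -0.5238; later rows by forward substitution.
  T[0,:] = [+0.0000  +0.6190  +0.4762  -0.5238]
  T[1,:] = [+0.0000  +0.0273  -0.4055  +0.5357]
  T[2,:] = [+0.0000  +0.0562  -0.2766  +0.6023]
  T[3,:] = [+0.0000  +0.4655  +0.1882  -0.1970]
|roots of det(T-λI)|: 0.8563, 0.2296, 0.2296, 0.0000.
ρ(T) = max|λ| = 0.8563; 0.8563 < 1 ⇒ converges.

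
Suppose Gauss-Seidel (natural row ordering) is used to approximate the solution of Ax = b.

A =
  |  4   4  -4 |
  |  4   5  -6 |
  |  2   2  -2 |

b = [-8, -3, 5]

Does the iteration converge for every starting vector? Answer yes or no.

A = D + L + U where D = diag(4, 5, -2).
T_GS = -(D+L)⁻¹U: row 0 first, T[0,2] = -(-4)/(4) = +1.0000; later rows by forward substitution.
  T[0,:] = [+0.0000  -1.0000  +1.0000]
  T[1,:] = [+0.0000  +0.8000  +0.4000]
  T[2,:] = [+0.0000  -0.2000  +1.4000]
|λ(T)| sorted: 1.2000, 1.0000, 0.0000.
ρ(T) = max|λ| = 1.2000; 1.2000 > 1, so it fails to converge.

no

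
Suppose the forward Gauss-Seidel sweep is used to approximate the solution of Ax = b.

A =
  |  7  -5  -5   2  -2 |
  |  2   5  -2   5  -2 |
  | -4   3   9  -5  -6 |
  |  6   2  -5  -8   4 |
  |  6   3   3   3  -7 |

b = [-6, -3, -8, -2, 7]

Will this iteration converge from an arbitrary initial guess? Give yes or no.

no

Write A = D+L+U with D = diag(7, 5, 9, -8, -7).
Gauss-Seidel: T = -(D+L)⁻¹U, row 0 first, T[0,1] = -(-5)/(7) = +0.7143; later rows by forward substitution.
  T[0,:] = [+0.0000  +0.7143  +0.7143  -0.2857  +0.2857]
  T[1,:] = [+0.0000  -0.2857  +0.1143  -0.8857  +0.2857]
  T[2,:] = [+0.0000  +0.4127  +0.2794  +0.7238  +0.6984]
  T[3,:] = [+0.0000  +0.2063  +0.3897  -0.8881  +0.3492]
  T[4,:] = [+0.0000  +0.7551  +0.9480  -0.6949  +0.8163]
|λ(T)| sorted: 1.4353, 0.9476, 0.4561, 0.1097, 0.0000.
spectral radius ρ = 1.4353; 1.4353 > 1: divergent.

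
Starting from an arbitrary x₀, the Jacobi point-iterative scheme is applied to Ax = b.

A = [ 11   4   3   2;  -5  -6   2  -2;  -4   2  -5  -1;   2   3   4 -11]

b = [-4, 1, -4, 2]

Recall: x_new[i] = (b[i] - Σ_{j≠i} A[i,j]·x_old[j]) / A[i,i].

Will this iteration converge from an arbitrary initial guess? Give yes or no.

yes

Split A = D + L + U, D = diag(11, -6, -5, -11).
Jacobi T = -D⁻¹(L+U): T[3,1] = -(3)/(-11) = +0.2727; T[3,3] = 0.
  T[0,:] = [+0.0000 -0.3636 -0.2727 -0.1818]
  T[1,:] = [-0.8333 +0.0000 +0.3333 -0.3333]
  T[2,:] = [-0.8000 +0.4000 +0.0000 -0.2000]
  T[3,:] = [+0.1818 +0.2727 +0.3636 +0.0000]
|λ(T)| sorted: 0.8902, 0.3830, 0.3830, 0.3438.
spectral radius ρ = 0.8902; 0.8902 < 1: convergent.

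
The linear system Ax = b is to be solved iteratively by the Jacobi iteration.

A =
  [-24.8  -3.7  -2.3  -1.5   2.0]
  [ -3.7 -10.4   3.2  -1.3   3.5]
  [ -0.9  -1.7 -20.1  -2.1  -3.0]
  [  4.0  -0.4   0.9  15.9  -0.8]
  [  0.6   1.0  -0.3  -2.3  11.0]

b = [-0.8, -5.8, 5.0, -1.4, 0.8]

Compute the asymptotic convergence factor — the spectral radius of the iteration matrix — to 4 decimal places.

0.2972

Split A = D + L + U, D = diag(-24.8, -10.4, -20.1, 15.9, 11).
T_J = -D⁻¹(L+U): T[4,2] = -(-0.3)/(11) = +0.0273; T[4,4] = 0.
  T[0,:] = [+0.0000, -0.1492, -0.0927, -0.0605, +0.0806]
  T[1,:] = [-0.3558, +0.0000, +0.3077, -0.1250, +0.3365]
  T[2,:] = [-0.0448, -0.0846, +0.0000, -0.1045, -0.1493]
  T[3,:] = [-0.2516, +0.0252, -0.0566, +0.0000, +0.0503]
  T[4,:] = [-0.0545, -0.0909, +0.0273, +0.2091, +0.0000]
eigenvalue magnitudes: 0.2972, 0.2509, 0.2509, 0.2463, 0.2463.
spectral radius ρ = 0.2972; 0.2972 < 1: convergent.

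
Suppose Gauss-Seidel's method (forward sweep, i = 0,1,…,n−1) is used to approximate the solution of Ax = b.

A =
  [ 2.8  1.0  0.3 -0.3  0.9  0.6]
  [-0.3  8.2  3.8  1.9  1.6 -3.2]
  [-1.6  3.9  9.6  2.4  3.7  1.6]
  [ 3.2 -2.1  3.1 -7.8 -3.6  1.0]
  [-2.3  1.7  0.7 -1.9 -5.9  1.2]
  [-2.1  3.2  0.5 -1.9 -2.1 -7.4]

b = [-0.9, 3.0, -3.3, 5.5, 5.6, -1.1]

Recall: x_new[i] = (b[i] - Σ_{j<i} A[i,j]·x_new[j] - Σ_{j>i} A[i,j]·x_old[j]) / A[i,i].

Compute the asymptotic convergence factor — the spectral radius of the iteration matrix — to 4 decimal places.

Diagonal D = diag(2.8, 8.2, 9.6, -7.8, -5.9, -7.4); L, U strict lower/upper.
GS T = -(D+L)⁻¹U: row 0 first, T[0,4] = -(0.9)/(2.8) = -0.3214; later rows by forward substitution.
  T[0,:] = [+0.0000  -0.3571  -0.1071  +0.1071  -0.3214  -0.2143]
  T[1,:] = [+0.0000  -0.0131  -0.4673  -0.2278  -0.2069  +0.3824]
  T[2,:] = [+0.0000  -0.0542  +0.1720  -0.1396  -0.3549  -0.3577]
  T[3,:] = [+0.0000  -0.1645  +0.1502  +0.0498  -0.6788  -0.2048]
  T[4,:] = [+0.0000  +0.1820  -0.1209  -0.1400  +0.2422  +0.4206]
  T[5,:] = [+0.0000  +0.0826  -0.1643  -0.1114  +0.0833  +0.1352]
|roots of det(T-λI)|: 0.8397, 0.2873, 0.2873, 0.1726, 0.0921, 0.0000.
spectral radius ρ = 0.8397; 0.8397 < 1, so it converges for any x₀.

0.8397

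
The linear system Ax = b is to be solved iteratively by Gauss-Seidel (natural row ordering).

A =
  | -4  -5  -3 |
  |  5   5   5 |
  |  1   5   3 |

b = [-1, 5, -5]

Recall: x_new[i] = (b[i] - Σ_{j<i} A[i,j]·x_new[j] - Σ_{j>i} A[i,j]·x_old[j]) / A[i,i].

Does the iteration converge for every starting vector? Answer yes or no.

no

Let D = diag(-4, 5, 3); L, U the strict triangles.
Gauss-Seidel: T = -(D+L)⁻¹U, row 0 first, T[0,2] = -(-3)/(-4) = -0.7500; later rows by forward substitution.
  T[0,:] = [+0.0000  -1.2500  -0.7500]
  T[1,:] = [+0.0000  +1.2500  -0.2500]
  T[2,:] = [+0.0000  -1.6667  +0.6667]
|roots of det(T-λI)|: 1.6667, 0.2500, 0.0000.
ρ = 1.6667; 1.6667 > 1 ⇒ diverges.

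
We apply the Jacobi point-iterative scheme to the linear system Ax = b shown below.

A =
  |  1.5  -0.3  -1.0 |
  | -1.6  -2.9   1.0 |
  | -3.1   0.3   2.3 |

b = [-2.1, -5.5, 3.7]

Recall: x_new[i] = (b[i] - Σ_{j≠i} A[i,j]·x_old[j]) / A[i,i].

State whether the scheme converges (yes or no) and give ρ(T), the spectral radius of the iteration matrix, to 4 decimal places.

Diagonal D = diag(1.5, -2.9, 2.3); L, U strict lower/upper.
T_J = -D⁻¹(L+U): T[2,1] = -(0.3)/(2.3) = -0.1304; T[2,2] = 0.
  T[0,:] = [+0.0000  +0.2000  +0.6667]
  T[1,:] = [-0.5517  +0.0000  +0.3448]
  T[2,:] = [+1.3478  -0.1304  +0.0000]
|λ(T)| sorted: 0.9447, 0.7442, 0.2005.
ρ = 0.9447; 0.9447 < 1 ⇒ converges.

yes, ρ = 0.9447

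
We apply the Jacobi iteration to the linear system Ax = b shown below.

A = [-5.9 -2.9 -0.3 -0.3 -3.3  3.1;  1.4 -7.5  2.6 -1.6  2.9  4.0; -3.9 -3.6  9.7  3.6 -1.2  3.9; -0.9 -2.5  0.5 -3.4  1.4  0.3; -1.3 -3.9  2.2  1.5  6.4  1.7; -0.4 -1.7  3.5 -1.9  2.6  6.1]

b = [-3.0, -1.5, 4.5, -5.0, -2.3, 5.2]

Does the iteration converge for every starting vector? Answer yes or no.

Let D = diag(-5.9, -7.5, 9.7, -3.4, 6.4, 6.1); L, U the strict triangles.
Jacobi: T = -D⁻¹(L+U), T[1,0] = -(1.4)/(-7.5) = +0.1867; T[1,1] = 0.
  T[0,:] = [+0.0000, -0.4915, -0.0508, -0.0508, -0.5593, +0.5254]
  T[1,:] = [+0.1867, +0.0000, +0.3467, -0.2133, +0.3867, +0.5333]
  T[2,:] = [+0.4021, +0.3711, +0.0000, -0.3711, +0.1237, -0.4021]
  T[3,:] = [-0.2647, -0.7353, +0.1471, +0.0000, +0.4118, +0.0882]
  T[4,:] = [+0.2031, +0.6094, -0.3438, -0.2344, +0.0000, -0.2656]
  T[5,:] = [+0.0656, +0.2787, -0.5738, +0.3115, -0.4262, +0.0000]
|roots of det(T-λI)|: 1.1641, 0.7989, 0.7989, 0.3813, 0.3114, 0.3114.
ρ(T) = max|λ| = 1.1641; 1.1641 > 1, so it fails to converge.

no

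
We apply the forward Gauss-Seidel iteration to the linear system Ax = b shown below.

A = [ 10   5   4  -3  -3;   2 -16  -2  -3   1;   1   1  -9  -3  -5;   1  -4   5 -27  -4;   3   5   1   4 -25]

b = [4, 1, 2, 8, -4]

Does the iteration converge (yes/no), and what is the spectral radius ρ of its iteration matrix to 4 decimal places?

yes, ρ = 0.3763

Write A = D+L+U with D = diag(10, -16, -9, -27, -25).
Gauss-Seidel: T = -(D+L)⁻¹U, row 0 first, T[0,3] = -(-3)/(10) = +0.3000; later rows by forward substitution.
  T[0,:] = [+0.0000  -0.5000  -0.4000  +0.3000  +0.3000]
  T[1,:] = [+0.0000  -0.0625  -0.1750  -0.1500  +0.1000]
  T[2,:] = [+0.0000  -0.0625  -0.0639  -0.3167  -0.5111]
  T[3,:] = [+0.0000  -0.0208  -0.0007  -0.0253  -0.2465]
  T[4,:] = [+0.0000  -0.0783  -0.0857  -0.0107  -0.0039]
|eigenvalues of T|: 0.3763, 0.1793, 0.1793, 0.0306, 0.0000.
ρ(T) = max|λ| = 0.3763; 0.3763 < 1 ⇒ converges.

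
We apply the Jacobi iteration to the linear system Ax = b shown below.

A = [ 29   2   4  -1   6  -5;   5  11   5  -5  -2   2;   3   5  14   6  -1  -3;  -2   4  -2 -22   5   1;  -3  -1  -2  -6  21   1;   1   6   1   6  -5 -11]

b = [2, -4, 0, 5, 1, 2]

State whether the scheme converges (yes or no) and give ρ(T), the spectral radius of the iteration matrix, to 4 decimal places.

Let D = diag(29, 11, 14, -22, 21, -11); L, U the strict triangles.
T_J = -D⁻¹(L+U): T[3,2] = -(-2)/(-22) = -0.0909; T[3,3] = 0.
  T[0,:] = [+0.0000 -0.0690 -0.1379 +0.0345 -0.2069 +0.1724]
  T[1,:] = [-0.4545 +0.0000 -0.4545 +0.4545 +0.1818 -0.1818]
  T[2,:] = [-0.2143 -0.3571 +0.0000 -0.4286 +0.0714 +0.2143]
  T[3,:] = [-0.0909 +0.1818 -0.0909 +0.0000 +0.2273 +0.0455]
  T[4,:] = [+0.1429 +0.0476 +0.0952 +0.2857 +0.0000 -0.0476]
  T[5,:] = [+0.0909 +0.5455 +0.0909 +0.5455 -0.4545 +0.0000]
|roots of det(T-λI)|: 0.6824, 0.4271, 0.3847, 0.3847, 0.3790, 0.1545.
spectral radius ρ = 0.6824; 0.6824 < 1: convergent.

yes, ρ = 0.6824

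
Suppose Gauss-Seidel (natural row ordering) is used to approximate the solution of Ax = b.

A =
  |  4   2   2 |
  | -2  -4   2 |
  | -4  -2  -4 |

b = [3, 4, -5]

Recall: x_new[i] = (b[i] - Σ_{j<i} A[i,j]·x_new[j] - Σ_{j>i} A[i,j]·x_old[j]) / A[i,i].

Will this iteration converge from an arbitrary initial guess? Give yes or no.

yes

Write A = D+L+U with D = diag(4, -4, -4).
T_GS = -(D+L)⁻¹U: row 0 first, T[0,1] = -(2)/(4) = -0.5000; later rows by forward substitution.
  T[0,:] = [+0.0000, -0.5000, -0.5000]
  T[1,:] = [+0.0000, +0.2500, +0.7500]
  T[2,:] = [+0.0000, +0.3750, +0.1250]
moduli |λ_i(T)| = 0.7215, 0.3465, 0.0000.
ρ(T) = max|λ| = 0.7215; 0.7215 < 1, so it converges for any x₀.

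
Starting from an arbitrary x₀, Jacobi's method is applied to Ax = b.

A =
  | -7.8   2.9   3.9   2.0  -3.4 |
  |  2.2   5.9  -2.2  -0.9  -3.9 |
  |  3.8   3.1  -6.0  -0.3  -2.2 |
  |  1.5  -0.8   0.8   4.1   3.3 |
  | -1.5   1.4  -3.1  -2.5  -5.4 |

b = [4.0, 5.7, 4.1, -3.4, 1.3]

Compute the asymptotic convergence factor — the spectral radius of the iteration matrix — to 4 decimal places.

Write A = D+L+U with D = diag(-7.8, 5.9, -6, 4.1, -5.4).
Jacobi T = -D⁻¹(L+U): T[4,3] = -(-2.5)/(-5.4) = -0.4630; T[4,4] = 0.
  T[0,:] = [+0.0000 +0.3718 +0.5000 +0.2564 -0.4359]
  T[1,:] = [-0.3729 +0.0000 +0.3729 +0.1525 +0.6610]
  T[2,:] = [+0.6333 +0.5167 +0.0000 -0.0500 -0.3667]
  T[3,:] = [-0.3659 +0.1951 -0.1951 +0.0000 -0.8049]
  T[4,:] = [-0.2778 +0.2593 -0.5741 -0.4630 +0.0000]
|roots of det(T-λI)|: 1.1420, 0.7611, 0.5734, 0.3731, 0.1807.
ρ(T) = max|λ| = 1.1420; 1.1420 > 1, so it fails to converge.

1.1420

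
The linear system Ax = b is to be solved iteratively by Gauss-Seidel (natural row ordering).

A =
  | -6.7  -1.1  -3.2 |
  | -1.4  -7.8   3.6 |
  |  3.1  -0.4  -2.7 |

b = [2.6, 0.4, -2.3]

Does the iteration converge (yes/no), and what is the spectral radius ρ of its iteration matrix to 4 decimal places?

A = D + L + U where D = diag(-6.7, -7.8, -2.7).
T_GS = -(D+L)⁻¹U: row 0 first, T[0,2] = -(-3.2)/(-6.7) = -0.4776; later rows by forward substitution.
  T[0,:] = [+0.0000 -0.1642 -0.4776]
  T[1,:] = [+0.0000 +0.0295 +0.5473]
  T[2,:] = [+0.0000 -0.1929 -0.6294]
|roots of det(T-λI)|: 0.3547, 0.2453, 0.0000.
ρ(T) = max|λ| = 0.3547; 0.3547 < 1: convergent.

yes, ρ = 0.3547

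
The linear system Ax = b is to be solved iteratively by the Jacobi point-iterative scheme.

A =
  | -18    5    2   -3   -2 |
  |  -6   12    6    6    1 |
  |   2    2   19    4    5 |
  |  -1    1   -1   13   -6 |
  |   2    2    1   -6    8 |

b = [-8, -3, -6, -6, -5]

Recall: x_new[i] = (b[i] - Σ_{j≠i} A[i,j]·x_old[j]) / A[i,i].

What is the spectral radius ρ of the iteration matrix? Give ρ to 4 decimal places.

Split A = D + L + U, D = diag(-18, 12, 19, 13, 8).
T_J = -D⁻¹(L+U): T[2,3] = -(4)/(19) = -0.2105; T[2,2] = 0.
  T[0,:] = [+0.0000 +0.2778 +0.1111 -0.1667 -0.1111]
  T[1,:] = [+0.5000 +0.0000 -0.5000 -0.5000 -0.0833]
  T[2,:] = [-0.1053 -0.1053 +0.0000 -0.2105 -0.2632]
  T[3,:] = [+0.0769 -0.0769 +0.0769 +0.0000 +0.4615]
  T[4,:] = [-0.2500 -0.2500 -0.1250 +0.7500 +0.0000]
moduli |λ_i(T)| = 0.7652, 0.5782, 0.4576, 0.3196, 0.0490.
ρ(T) = max|λ| = 0.7652; 0.7652 < 1: convergent.

0.7652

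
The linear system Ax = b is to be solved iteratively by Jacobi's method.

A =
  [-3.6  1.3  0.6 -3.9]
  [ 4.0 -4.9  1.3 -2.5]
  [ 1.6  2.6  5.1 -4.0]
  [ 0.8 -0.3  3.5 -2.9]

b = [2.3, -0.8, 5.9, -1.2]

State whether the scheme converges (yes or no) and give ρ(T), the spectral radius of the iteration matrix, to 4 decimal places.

Split A = D + L + U, D = diag(-3.6, -4.9, 5.1, -2.9).
Jacobi T = -D⁻¹(L+U): T[0,3] = -(-3.9)/(-3.6) = -1.0833; T[0,0] = 0.
  T[0,:] = [+0.0000 +0.3611 +0.1667 -1.0833]
  T[1,:] = [+0.8163 +0.0000 +0.2653 -0.5102]
  T[2,:] = [-0.3137 -0.5098 +0.0000 +0.7843]
  T[3,:] = [+0.2759 -0.1034 +1.2069 +0.0000]
moduli |λ_i(T)| = 1.2461, 0.6880, 0.6008, 0.6008.
ρ(T) = max|λ| = 1.2461; 1.2461 > 1 ⇒ diverges.

no, ρ = 1.2461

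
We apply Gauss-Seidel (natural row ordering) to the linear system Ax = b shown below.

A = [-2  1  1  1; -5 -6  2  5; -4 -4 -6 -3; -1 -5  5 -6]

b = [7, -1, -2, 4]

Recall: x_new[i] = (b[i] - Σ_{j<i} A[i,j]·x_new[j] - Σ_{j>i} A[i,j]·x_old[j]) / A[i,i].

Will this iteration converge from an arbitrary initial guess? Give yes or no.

Split A = D + L + U, D = diag(-2, -6, -6, -6).
Gauss-Seidel: T = -(D+L)⁻¹U, row 0 first, T[0,3] = -(1)/(-2) = +0.5000; later rows by forward substitution.
  T[0,:] = [+0.0000 +0.5000 +0.5000 +0.5000]
  T[1,:] = [+0.0000 -0.4167 -0.0833 +0.4167]
  T[2,:] = [+0.0000 -0.0556 -0.2778 -1.1111]
  T[3,:] = [+0.0000 +0.2176 -0.2454 -1.3565]
eigenvalue magnitudes: 1.6198, 0.4502, 0.0190, 0.0000.
spectral radius ρ = 1.6198; 1.6198 > 1 ⇒ diverges.

no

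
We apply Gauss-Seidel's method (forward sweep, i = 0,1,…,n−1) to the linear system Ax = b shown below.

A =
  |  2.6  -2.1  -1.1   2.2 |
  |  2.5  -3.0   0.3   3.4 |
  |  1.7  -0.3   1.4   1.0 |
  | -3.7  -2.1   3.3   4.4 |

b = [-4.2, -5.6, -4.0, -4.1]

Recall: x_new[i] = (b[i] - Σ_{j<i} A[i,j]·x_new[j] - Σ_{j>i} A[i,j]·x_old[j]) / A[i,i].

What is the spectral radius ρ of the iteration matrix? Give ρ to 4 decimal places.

1.4070

A = D + L + U where D = diag(2.6, -3, 1.4, 4.4).
T_GS = -(D+L)⁻¹U: row 0 first, T[0,2] = -(-1.1)/(2.6) = +0.4231; later rows by forward substitution.
  T[0,:] = [+0.0000, +0.8077, +0.4231, -0.8462]
  T[1,:] = [+0.0000, +0.6731, +0.4526, +0.4282]
  T[2,:] = [+0.0000, -0.8365, -0.4168, +0.4049]
  T[3,:] = [+0.0000, +1.6278, +0.8843, -0.8109]
|eigenvalues of T|: 1.4070, 0.8099, 0.0426, 0.0000.
ρ = 1.4070; 1.4070 > 1 ⇒ diverges.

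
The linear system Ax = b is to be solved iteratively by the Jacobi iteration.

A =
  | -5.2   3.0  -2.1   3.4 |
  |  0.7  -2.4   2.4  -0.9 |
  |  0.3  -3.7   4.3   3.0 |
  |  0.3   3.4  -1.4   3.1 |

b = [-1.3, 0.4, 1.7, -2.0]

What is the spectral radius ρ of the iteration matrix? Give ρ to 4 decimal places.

1.1871

Write A = D+L+U with D = diag(-5.2, -2.4, 4.3, 3.1).
Jacobi: T = -D⁻¹(L+U), T[0,1] = -(3)/(-5.2) = +0.5769; T[0,0] = 0.
  T[0,:] = [+0.0000  +0.5769  -0.4038  +0.6538]
  T[1,:] = [+0.2917  +0.0000  +1.0000  -0.3750]
  T[2,:] = [-0.0698  +0.8605  +0.0000  -0.6977]
  T[3,:] = [-0.0968  -1.0968  +0.4516  +0.0000]
|roots of det(T-λI)|: 1.1871, 1.0053, 0.3696, 0.3696.
ρ(T) = max|λ| = 1.1871; 1.1871 > 1: divergent.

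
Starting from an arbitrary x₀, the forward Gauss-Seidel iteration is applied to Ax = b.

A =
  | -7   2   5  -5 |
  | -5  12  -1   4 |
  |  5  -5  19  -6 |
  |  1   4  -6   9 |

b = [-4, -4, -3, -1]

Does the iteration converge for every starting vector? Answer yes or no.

yes

A = D + L + U where D = diag(-7, 12, 19, 9).
Gauss-Seidel: T = -(D+L)⁻¹U, row 0 first, T[0,3] = -(-5)/(-7) = -0.7143; later rows by forward substitution.
  T[0,:] = [+0.0000, +0.2857, +0.7143, -0.7143]
  T[1,:] = [+0.0000, +0.1190, +0.3810, -0.6310]
  T[2,:] = [+0.0000, -0.0439, -0.0877, +0.3377]
  T[3,:] = [+0.0000, -0.1139, -0.3072, +0.5849]
|λ(T)| sorted: 0.5000, 0.1292, 0.0129, 0.0000.
spectral radius ρ = 0.5000; 0.5000 < 1, so it converges for any x₀.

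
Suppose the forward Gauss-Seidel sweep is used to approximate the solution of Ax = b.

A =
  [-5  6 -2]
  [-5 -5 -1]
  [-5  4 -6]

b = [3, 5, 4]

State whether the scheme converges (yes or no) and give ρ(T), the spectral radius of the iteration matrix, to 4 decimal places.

Diagonal D = diag(-5, -5, -6); L, U strict lower/upper.
GS T = -(D+L)⁻¹U: row 0 first, T[0,1] = -(6)/(-5) = +1.2000; later rows by forward substitution.
  T[0,:] = [+0.0000, +1.2000, -0.4000]
  T[1,:] = [+0.0000, -1.2000, +0.2000]
  T[2,:] = [+0.0000, -1.8000, +0.4667]
moduli |λ_i(T)| = 0.9450, 0.2116, 0.0000.
ρ = 0.9450; 0.9450 < 1: convergent.

yes, ρ = 0.9450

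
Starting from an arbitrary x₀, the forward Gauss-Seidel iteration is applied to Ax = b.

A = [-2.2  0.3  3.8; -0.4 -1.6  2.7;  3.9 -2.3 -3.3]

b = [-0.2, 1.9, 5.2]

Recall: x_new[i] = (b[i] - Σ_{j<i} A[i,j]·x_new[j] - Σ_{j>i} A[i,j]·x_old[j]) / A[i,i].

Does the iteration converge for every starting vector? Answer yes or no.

Let D = diag(-2.2, -1.6, -3.3); L, U the strict triangles.
Gauss-Seidel: T = -(D+L)⁻¹U, row 0 first, T[0,2] = -(3.8)/(-2.2) = +1.7273; later rows by forward substitution.
  T[0,:] = [+0.0000, +0.1364, +1.7273]
  T[1,:] = [+0.0000, -0.0341, +1.2557]
  T[2,:] = [+0.0000, +0.1849, +1.1662]
|roots of det(T-λI)|: 1.3357, 0.2036, 0.0000.
spectral radius ρ = 1.3357; 1.3357 > 1, so it fails to converge.

no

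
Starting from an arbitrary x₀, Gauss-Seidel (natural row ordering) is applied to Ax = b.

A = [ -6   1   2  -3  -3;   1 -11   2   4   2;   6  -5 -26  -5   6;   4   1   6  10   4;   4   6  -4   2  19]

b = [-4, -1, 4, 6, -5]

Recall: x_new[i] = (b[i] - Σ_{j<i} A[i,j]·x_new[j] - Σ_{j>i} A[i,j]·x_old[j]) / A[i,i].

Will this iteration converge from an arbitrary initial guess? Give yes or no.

Write A = D+L+U with D = diag(-6, -11, -26, 10, 19).
T_GS = -(D+L)⁻¹U: row 0 first, T[0,2] = -(2)/(-6) = +0.3333; later rows by forward substitution.
  T[0,:] = [+0.0000, +0.1667, +0.3333, -0.5000, -0.5000]
  T[1,:] = [+0.0000, +0.0152, +0.2121, +0.3182, +0.1364]
  T[2,:] = [+0.0000, +0.0355, +0.0361, -0.3689, +0.0892]
  T[3,:] = [+0.0000, -0.0895, -0.1762, +0.3895, -0.2671]
  T[4,:] = [+0.0000, -0.0230, -0.1110, -0.1139, +0.1091]
|roots of det(T-λI)|: 0.5207, 0.1375, 0.0828, 0.0828, 0.0000.
ρ(T) = max|λ| = 0.5207; 0.5207 < 1, so it converges for any x₀.

yes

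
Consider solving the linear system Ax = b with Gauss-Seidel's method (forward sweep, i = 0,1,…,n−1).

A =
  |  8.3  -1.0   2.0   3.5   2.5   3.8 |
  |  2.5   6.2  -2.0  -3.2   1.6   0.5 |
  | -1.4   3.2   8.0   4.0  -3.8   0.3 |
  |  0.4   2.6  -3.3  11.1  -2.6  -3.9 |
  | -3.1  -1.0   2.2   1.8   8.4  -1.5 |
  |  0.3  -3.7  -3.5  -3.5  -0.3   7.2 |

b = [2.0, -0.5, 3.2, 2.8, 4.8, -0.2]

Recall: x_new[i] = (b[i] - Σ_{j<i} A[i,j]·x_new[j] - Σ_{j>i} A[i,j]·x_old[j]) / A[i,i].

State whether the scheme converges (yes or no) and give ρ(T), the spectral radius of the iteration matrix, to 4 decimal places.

yes, ρ = 0.8573

Diagonal D = diag(8.3, 6.2, 8, 11.1, 8.4, 7.2); L, U strict lower/upper.
Gauss-Seidel: T = -(D+L)⁻¹U, row 0 first, T[0,4] = -(2.5)/(8.3) = -0.3012; later rows by forward substitution.
  T[0,:] = [+0.0000 +0.1205 -0.2410 -0.4217 -0.3012 -0.4578]
  T[1,:] = [+0.0000 -0.0486 +0.4197 +0.6862 -0.1366 +0.1040]
  T[2,:] = [+0.0000 +0.0405 -0.2101 -0.8483 +0.4769 -0.1592]
  T[3,:] = [+0.0000 +0.0191 -0.1521 -0.3977 +0.4189 +0.2962]
  T[4,:] = [+0.0000 +0.0240 +0.0486 +0.2335 -0.3421 +0.0002]
  T[5,:] = [+0.0000 -0.0000 +0.0517 -0.2258 +0.3636 +0.1391]
eigenvalue magnitudes: 0.8573, 0.2322, 0.2185, 0.2185, 0.0036, 0.0000.
ρ = 0.8573; 0.8573 < 1 ⇒ converges.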